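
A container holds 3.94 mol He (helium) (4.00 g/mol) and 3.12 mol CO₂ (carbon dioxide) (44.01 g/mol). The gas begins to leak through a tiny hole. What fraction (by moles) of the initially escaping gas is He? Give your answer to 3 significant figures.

Each component's effusion rate ∝ (its partial pressure)·(1/√M) ∝ n_i/√M_i.
x_He(eff) = (n_He/√M_He) / (n_He/√M_He + n_CO₂/√M_CO₂)
= (3.94/√4.00) / (3.94/√4.00 + 3.12/√44.01) = 1.970/(1.970 + 0.4703) = 0.807.

0.807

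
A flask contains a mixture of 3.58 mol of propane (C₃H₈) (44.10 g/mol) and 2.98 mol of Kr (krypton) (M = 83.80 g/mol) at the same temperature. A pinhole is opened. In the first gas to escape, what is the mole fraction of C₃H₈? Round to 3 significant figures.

The effusion rate of species i is ∝ p_i/√M_i ∝ n_i/√M_i.
x_C₃H₈(eff) = (n_C₃H₈/√M_C₃H₈) / (n_C₃H₈/√M_C₃H₈ + n_Kr/√M_Kr)
= (3.58/√44.10) / (3.58/√44.10 + 2.98/√83.80) = 0.5391/(0.5391 + 0.3255) = 0.623.

0.623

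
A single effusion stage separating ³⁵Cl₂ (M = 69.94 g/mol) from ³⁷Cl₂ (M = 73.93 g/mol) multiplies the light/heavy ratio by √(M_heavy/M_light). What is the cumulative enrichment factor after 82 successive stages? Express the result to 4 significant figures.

Overall factor = α^82 with α = √(73.93/69.94), i.e. (73.93/69.94)^(82/2).
= 1.05705^41 = 9.725.

9.725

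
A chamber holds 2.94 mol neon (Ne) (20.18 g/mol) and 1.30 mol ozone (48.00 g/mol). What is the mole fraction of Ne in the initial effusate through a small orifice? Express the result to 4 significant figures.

Rate_i ∝ x_i/√M_i (Graham's law weighted by mole fraction), so the effusate composition follows n_i/√M_i.
x_Ne(eff) = (n_Ne/√M_Ne) / (n_Ne/√M_Ne + n_O₃/√M_O₃)
= (2.94/√20.18) / (2.94/√20.18 + 1.30/√48.00) = 0.6545/(0.6545 + 0.1876) = 0.7772.

0.7772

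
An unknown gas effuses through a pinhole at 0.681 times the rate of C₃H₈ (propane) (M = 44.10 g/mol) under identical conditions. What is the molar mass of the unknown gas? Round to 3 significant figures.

95.1 g/mol

Using Graham's law: rate_X/rate_C₃H₈ = √(M_C₃H₈/M_X).
0.681 = √(44.10/M_X)
M_X = 44.10 / 0.681² = 44.10 / 0.4638 = 95.1 g/mol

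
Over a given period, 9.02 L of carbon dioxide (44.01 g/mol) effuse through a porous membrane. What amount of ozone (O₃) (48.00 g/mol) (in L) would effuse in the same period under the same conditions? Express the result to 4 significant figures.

8.637 L

Since effusion rate ∝ 1/√M, rate_O₃/rate_CO₂ = √(M_CO₂/M_O₃) = √(44.01/48.00) = √0.9169 = 0.9575.
So the volume for O₃ is 9.02 × 0.9575 = 8.637 L.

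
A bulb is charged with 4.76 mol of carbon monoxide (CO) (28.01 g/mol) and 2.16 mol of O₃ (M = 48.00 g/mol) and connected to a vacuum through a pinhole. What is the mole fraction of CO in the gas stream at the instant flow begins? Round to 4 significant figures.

0.7426

Each component's effusion rate ∝ (its partial pressure)·(1/√M) ∝ n_i/√M_i.
So x_CO in the escaping gas = (n_CO/√M_CO) / Σ(n_i/√M_i)
= (4.76/√28.01) / (4.76/√28.01 + 2.16/√48.00) = 0.8994/(0.8994 + 0.3118) = 0.7426.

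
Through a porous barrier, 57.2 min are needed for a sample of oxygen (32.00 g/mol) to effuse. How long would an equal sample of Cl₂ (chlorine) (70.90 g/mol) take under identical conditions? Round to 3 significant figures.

85.1 min

Graham's law gives t_Cl₂/t_O₂ = √(M_Cl₂/M_O₂) = √(70.90/32.00) = √2.216 = 1.488.
So the time for Cl₂ is 57.2 × 1.488 = 85.1 min.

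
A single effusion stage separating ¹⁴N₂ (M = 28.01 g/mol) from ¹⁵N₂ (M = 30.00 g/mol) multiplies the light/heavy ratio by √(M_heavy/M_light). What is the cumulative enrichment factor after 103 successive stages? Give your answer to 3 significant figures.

Each stage multiplies the ratio by α = √(30.00/28.01), so after 103 stages the overall factor is α^103 = (30.00/28.01)^(103/2).
= 1.07105^(103/2) = 34.3.

34.3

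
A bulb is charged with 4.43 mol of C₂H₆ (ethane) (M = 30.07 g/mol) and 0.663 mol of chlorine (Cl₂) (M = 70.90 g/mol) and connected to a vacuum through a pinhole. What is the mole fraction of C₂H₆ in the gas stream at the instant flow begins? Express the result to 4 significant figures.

Rate_i ∝ x_i/√M_i (Graham's law weighted by mole fraction), so the effusate composition follows n_i/√M_i.
So x_C₂H₆ in the escaping gas = (n_C₂H₆/√M_C₂H₆) / Σ(n_i/√M_i)
= (4.43/√30.07) / (4.43/√30.07 + 0.663/√70.90) = 0.8079/(0.8079 + 0.07874) = 0.9112.

0.9112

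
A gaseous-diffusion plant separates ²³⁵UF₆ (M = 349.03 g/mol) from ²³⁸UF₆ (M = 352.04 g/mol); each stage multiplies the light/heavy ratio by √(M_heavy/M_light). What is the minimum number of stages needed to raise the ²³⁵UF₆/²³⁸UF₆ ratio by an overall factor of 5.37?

392

Per stage α = (352.04/349.03)^(1/2) = 1.00862^0.5, giving ln α = 0.004293.
Need α^N ≥ 5.37 ⇒ N ≥ ln(5.37) / ln α = 1.681 / 0.004293 = 391.49.
Rounding up, N = 392 stages.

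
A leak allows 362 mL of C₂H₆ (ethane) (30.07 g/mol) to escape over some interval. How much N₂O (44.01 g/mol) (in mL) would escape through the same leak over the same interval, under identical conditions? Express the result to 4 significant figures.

299.2 mL

From Graham's law, rate_N₂O/rate_C₂H₆ = √(M_C₂H₆/M_N₂O) = √(30.07/44.01) = √0.6833 = 0.8266.
So the volume for N₂O is 362 × 0.8266 = 299.2 mL.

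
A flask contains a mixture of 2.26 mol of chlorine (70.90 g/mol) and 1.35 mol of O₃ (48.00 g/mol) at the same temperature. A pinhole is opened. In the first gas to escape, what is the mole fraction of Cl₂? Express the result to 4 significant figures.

0.5794

Effusion rate of each component ∝ n_i/√M_i (partial pressure × 1/√M).
So x_Cl₂ in the escaping gas = (n_Cl₂/√M_Cl₂) / Σ(n_i/√M_i)
= (2.26/√70.90) / (2.26/√70.90 + 1.35/√48.00) = 0.2684/(0.2684 + 0.1949) = 0.5794.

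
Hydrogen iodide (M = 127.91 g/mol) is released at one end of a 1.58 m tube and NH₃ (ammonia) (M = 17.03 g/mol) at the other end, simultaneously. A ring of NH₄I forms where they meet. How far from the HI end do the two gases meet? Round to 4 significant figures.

Graham's law gives d_HI/d_NH₃ = rate_HI/rate_NH₃ = √(M_NH₃/M_HI) = √(17.03/127.91) = 0.3649.
With d_HI + d_NH₃ = 1.58 m, d_NH₃ = 1.58/(1 + 0.3649) = 1.158 m.
d_HI = 1.58 − 1.158 = 0.4224 m.

0.4224 m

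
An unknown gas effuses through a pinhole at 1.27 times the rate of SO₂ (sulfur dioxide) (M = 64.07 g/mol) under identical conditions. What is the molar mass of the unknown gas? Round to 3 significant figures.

Since effusion rate ∝ 1/√M, rate_X/rate_SO₂ = √(M_SO₂/M_X).
1.27 = √(64.07/M_X)
M_X = 64.07 / 1.27² = 64.07 / 1.613 = 39.7 g/mol

39.7 g/mol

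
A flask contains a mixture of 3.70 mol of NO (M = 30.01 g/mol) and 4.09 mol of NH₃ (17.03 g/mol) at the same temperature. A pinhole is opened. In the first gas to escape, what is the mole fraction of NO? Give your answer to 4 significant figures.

0.4053

Rate_i ∝ x_i/√M_i (Graham's law weighted by mole fraction), so the effusate composition follows n_i/√M_i.
x_NO(eff) = (n_NO/√M_NO) / (n_NO/√M_NO + n_NH₃/√M_NH₃)
= (3.70/√30.01) / (3.70/√30.01 + 4.09/√17.03) = 0.6754/(0.6754 + 0.9911) = 0.4053.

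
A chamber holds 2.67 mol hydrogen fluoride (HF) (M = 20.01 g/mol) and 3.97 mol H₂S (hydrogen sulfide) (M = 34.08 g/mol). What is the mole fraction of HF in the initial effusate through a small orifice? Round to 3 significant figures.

The effusion rate of species i is ∝ p_i/√M_i ∝ n_i/√M_i.
So x_HF in the escaping gas = (n_HF/√M_HF) / Σ(n_i/√M_i)
= (2.67/√20.01) / (2.67/√20.01 + 3.97/√34.08) = 0.5969/(0.5969 + 0.6800) = 0.467.

0.467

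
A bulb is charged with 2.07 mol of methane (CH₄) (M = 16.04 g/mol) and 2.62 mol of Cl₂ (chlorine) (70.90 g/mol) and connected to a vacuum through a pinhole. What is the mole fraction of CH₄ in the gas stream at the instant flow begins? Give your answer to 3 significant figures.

0.624

Each component's effusion rate ∝ (its partial pressure)·(1/√M) ∝ n_i/√M_i.
So x_CH₄ in the escaping gas = (n_CH₄/√M_CH₄) / Σ(n_i/√M_i)
= (2.07/√16.04) / (2.07/√16.04 + 2.62/√70.90) = 0.5169/(0.5169 + 0.3112) = 0.624.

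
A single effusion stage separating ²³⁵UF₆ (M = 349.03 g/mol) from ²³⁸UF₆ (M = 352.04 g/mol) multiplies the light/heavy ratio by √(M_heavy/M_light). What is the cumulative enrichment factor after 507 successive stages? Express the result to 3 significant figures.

8.82

After 507 stages the ratio has grown by (√(352.04/349.03))^507 = (352.04/349.03)^(507/2).
= 1.00862^(507/2) = 8.82.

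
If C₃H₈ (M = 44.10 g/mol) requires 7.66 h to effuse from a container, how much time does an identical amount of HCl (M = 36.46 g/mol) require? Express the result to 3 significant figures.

6.96 h

Graham's law gives t_HCl/t_C₃H₈ = √(M_HCl/M_C₃H₈) = √(36.46/44.10) = √0.8268 = 0.9093.
So the time for HCl is 7.66 × 0.9093 = 6.96 h.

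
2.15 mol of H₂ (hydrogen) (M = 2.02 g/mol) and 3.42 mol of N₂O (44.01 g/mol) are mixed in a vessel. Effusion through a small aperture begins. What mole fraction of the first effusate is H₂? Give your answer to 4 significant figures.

The effusion rate of species i is ∝ p_i/√M_i ∝ n_i/√M_i.
x_H₂(eff) = (n_H₂/√M_H₂) / (n_H₂/√M_H₂ + n_N₂O/√M_N₂O)
= (2.15/√2.02) / (2.15/√2.02 + 3.42/√44.01) = 1.513/(1.513 + 0.5155) = 0.7458.

0.7458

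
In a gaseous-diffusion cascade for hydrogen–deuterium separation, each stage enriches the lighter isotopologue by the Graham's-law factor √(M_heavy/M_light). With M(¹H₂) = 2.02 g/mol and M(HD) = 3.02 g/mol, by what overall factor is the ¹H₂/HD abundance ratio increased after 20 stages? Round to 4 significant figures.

55.79

After 20 stages the ratio has grown by (√(3.02/2.02))^20 = (3.02/2.02)^(20/2).
= 1.49505^10 = 55.79.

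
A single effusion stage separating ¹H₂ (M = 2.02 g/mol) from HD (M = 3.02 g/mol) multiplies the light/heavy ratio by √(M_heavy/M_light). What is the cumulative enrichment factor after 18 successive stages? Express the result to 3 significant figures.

37.3

The single-stage factor is √(M_heavy/M_light), so 18 stages give [√(3.02/2.02)]^18 = (3.02/2.02)^(18/2).
= 1.49505^9 = 37.3.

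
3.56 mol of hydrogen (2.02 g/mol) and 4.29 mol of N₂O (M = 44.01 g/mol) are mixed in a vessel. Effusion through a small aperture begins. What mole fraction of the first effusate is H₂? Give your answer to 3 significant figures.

0.795

Each component's effusion rate ∝ (its partial pressure)·(1/√M) ∝ n_i/√M_i.
x_H₂(eff) = (n_H₂/√M_H₂) / (n_H₂/√M_H₂ + n_N₂O/√M_N₂O)
= (3.56/√2.02) / (3.56/√2.02 + 4.29/√44.01) = 2.505/(2.505 + 0.6467) = 0.795.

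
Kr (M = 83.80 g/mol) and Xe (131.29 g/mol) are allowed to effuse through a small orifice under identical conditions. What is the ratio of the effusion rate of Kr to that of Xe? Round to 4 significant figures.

By Graham's law, rate_Kr/rate_Xe = √(M_Xe/M_Kr) = √(131.29/83.80) = √1.567 = 1.252.

1.252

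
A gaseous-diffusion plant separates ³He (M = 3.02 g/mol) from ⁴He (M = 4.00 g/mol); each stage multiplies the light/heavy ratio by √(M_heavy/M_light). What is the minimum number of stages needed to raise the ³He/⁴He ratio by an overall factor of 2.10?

Per stage α = (4.00/3.02)^(1/2) = 1.32450^0.5, giving ln α = 0.1405.
Need α^N ≥ 2.10 ⇒ N ≥ ln(2.10) / ln α = 0.7419 / 0.1405 = 5.28.
So at least 6 stages are needed.

6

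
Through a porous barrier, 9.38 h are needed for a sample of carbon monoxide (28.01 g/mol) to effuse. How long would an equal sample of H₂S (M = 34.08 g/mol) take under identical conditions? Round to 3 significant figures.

10.3 h

From Graham's law, t_H₂S/t_CO = √(M_H₂S/M_CO) = √(34.08/28.01) = √1.217 = 1.103.
So the time for H₂S is 9.38 × 1.103 = 10.3 h.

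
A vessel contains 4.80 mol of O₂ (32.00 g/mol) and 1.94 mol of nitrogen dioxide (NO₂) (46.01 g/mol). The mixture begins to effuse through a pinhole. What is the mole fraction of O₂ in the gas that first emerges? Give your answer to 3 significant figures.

Each component's effusion rate ∝ (its partial pressure)·(1/√M) ∝ n_i/√M_i.
x_O₂(eff) = (n_O₂/√M_O₂) / (n_O₂/√M_O₂ + n_NO₂/√M_NO₂)
= (4.80/√32.00) / (4.80/√32.00 + 1.94/√46.01) = 0.8485/(0.8485 + 0.2860) = 0.748.

0.748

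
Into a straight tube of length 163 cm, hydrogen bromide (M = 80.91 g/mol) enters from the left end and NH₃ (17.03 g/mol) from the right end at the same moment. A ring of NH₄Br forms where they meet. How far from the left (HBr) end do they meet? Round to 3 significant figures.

Graham's law gives d_HBr/d_NH₃ = rate_HBr/rate_NH₃ = √(M_NH₃/M_HBr) = √(17.03/80.91) = 0.4588.
With d_HBr + d_NH₃ = 163 cm, d_NH₃ = 163/(1 + 0.4588) = 111.7 cm.
d_HBr = 163 − 111.7 = 51.3 cm.

51.3 cm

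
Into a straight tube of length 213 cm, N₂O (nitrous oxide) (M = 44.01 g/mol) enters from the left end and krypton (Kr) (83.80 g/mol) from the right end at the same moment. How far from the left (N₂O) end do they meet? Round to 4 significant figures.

123.5 cm

Distances travelled in equal time are proportional to diffusion rates, so d_N₂O/d_Kr = √(M_Kr/M_N₂O) = √(83.80/44.01) = 1.380.
With d_N₂O + d_Kr = 213 cm, d_Kr = 213/(1 + 1.380) = 89.50 cm.
d_N₂O = 213 − 89.50 = 123.5 cm.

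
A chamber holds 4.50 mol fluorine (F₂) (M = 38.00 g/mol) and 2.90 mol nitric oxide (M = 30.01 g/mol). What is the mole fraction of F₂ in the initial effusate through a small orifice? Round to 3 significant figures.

0.580

Effusion rate of each component ∝ n_i/√M_i (partial pressure × 1/√M).
So x_F₂ in the escaping gas = (n_F₂/√M_F₂) / Σ(n_i/√M_i)
= (4.50/√38.00) / (4.50/√38.00 + 2.90/√30.01) = 0.7300/(0.7300 + 0.5294) = 0.580.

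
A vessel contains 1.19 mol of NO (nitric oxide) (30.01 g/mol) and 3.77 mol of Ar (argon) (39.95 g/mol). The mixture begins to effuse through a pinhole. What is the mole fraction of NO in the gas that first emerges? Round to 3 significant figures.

0.267

Each component's effusion rate ∝ (its partial pressure)·(1/√M) ∝ n_i/√M_i.
x_NO(eff) = (n_NO/√M_NO) / (n_NO/√M_NO + n_Ar/√M_Ar)
= (1.19/√30.01) / (1.19/√30.01 + 3.77/√39.95) = 0.2172/(0.2172 + 0.5965) = 0.267.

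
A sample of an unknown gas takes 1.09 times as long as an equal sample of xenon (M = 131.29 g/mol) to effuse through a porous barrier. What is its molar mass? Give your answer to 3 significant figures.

156 g/mol

Since effusion rate ∝ 1/√M, t_X/t_Xe = √(M_X/M_Xe).
1.09 = √(M_X/131.29)
M_X = 131.29 × 1.09² = 131.29 × 1.188 = 156 g/mol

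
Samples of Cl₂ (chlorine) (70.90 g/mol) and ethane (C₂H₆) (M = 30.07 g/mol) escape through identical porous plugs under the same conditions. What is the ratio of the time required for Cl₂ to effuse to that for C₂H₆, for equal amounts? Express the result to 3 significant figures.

1.54

Since effusion rate ∝ 1/√M, t_Cl₂/t_C₂H₆ = √(M_Cl₂/M_C₂H₆) = √(70.90/30.07) = √2.358 = 1.54.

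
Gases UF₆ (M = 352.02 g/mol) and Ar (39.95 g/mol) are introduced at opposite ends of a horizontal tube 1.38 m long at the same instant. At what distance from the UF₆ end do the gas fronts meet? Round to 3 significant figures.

0.348 m

Distances travelled in equal time are proportional to diffusion rates, so d_UF₆/d_Ar = √(M_Ar/M_UF₆) = √(39.95/352.02) = 0.3369.
With d_UF₆ + d_Ar = 1.38 m, d_Ar = 1.38/(1 + 0.3369) = 1.032 m.
d_UF₆ = 1.38 − 1.032 = 0.348 m.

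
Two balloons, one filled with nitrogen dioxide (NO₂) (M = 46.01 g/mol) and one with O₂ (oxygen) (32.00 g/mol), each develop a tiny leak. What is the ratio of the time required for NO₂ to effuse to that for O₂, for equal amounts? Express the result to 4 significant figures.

1.199

From Graham's law, t_NO₂/t_O₂ = √(M_NO₂/M_O₂) = √(46.01/32.00) = √1.438 = 1.199.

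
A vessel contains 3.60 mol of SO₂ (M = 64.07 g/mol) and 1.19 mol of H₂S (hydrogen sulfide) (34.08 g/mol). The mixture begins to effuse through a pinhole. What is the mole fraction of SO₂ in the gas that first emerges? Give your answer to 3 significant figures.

0.688

The effusion rate of species i is ∝ p_i/√M_i ∝ n_i/√M_i.
So x_SO₂ in the escaping gas = (n_SO₂/√M_SO₂) / Σ(n_i/√M_i)
= (3.60/√64.07) / (3.60/√64.07 + 1.19/√34.08) = 0.4498/(0.4498 + 0.2038) = 0.688.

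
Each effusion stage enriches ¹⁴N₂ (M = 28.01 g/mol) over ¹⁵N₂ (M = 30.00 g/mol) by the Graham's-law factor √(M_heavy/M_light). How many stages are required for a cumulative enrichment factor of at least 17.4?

84

Per stage α = (30.00/28.01)^(1/2) = 1.07105^0.5, giving ln α = 0.03432.
Need α^N ≥ 17.4 ⇒ N ≥ ln(17.4) / ln α = 2.856 / 0.03432 = 83.24.
Minimum whole number of stages: N = 84.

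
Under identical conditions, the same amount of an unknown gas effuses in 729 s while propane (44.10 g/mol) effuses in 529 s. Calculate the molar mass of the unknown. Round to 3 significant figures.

Since effusion rate ∝ 1/√M, t_X/t_C₃H₈ = √(M_X/M_C₃H₈).
729/529 = 1.378 = √(M_X/44.10)
M_X = 44.10 × 1.378² = 44.10 × 1.899 = 83.7 g/mol

83.7 g/mol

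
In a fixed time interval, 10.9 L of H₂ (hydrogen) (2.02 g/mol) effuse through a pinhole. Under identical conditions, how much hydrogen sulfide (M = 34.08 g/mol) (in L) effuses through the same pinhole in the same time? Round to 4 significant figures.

2.654 L

Graham's law gives rate_H₂S/rate_H₂ = √(M_H₂/M_H₂S) = √(2.02/34.08) = √0.05927 = 0.2435.
So the volume for H₂S is 10.9 × 0.2435 = 2.654 L.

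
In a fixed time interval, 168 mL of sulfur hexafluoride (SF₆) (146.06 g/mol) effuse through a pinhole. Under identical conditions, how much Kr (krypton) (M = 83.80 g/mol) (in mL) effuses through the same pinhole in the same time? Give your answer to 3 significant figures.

Using Graham's law: rate_Kr/rate_SF₆ = √(M_SF₆/M_Kr) = √(146.06/83.80) = √1.743 = 1.320.
So the volume for Kr is 168 × 1.320 = 222 mL.

222 mL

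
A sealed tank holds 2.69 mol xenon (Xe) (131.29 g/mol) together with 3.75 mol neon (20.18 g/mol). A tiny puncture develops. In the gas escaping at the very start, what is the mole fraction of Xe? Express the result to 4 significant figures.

0.2195

Effusion rate of each component ∝ n_i/√M_i (partial pressure × 1/√M).
Mole fraction of Xe in the effusate = (n_Xe/√M_Xe) / (n_Xe/√M_Xe + n_Ne/√M_Ne)
= (2.69/√131.29) / (2.69/√131.29 + 3.75/√20.18) = 0.2348/(0.2348 + 0.8348) = 0.2195.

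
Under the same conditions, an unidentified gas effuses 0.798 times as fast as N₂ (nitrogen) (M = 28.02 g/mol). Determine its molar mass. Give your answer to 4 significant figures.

Since effusion rate ∝ 1/√M, rate_X/rate_N₂ = √(M_N₂/M_X).
0.798 = √(28.02/M_X)
M_X = 28.02 / 0.798² = 28.02 / 0.6368 = 44.00 g/mol

44.00 g/mol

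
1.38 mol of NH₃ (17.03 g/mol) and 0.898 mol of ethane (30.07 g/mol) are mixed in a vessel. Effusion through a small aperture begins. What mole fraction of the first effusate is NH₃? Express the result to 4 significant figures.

The effusion rate of species i is ∝ p_i/√M_i ∝ n_i/√M_i.
So x_NH₃ in the escaping gas = (n_NH₃/√M_NH₃) / Σ(n_i/√M_i)
= (1.38/√17.03) / (1.38/√17.03 + 0.898/√30.07) = 0.3344/(0.3344 + 0.1638) = 0.6713.

0.6713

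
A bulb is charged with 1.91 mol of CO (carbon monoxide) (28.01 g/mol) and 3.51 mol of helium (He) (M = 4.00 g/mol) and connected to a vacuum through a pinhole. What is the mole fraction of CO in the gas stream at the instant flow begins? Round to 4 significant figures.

Rate_i ∝ x_i/√M_i (Graham's law weighted by mole fraction), so the effusate composition follows n_i/√M_i.
Mole fraction of CO in the effusate = (n_CO/√M_CO) / (n_CO/√M_CO + n_He/√M_He)
= (1.91/√28.01) / (1.91/√28.01 + 3.51/√4.00) = 0.3609/(0.3609 + 1.755) = 0.1706.

0.1706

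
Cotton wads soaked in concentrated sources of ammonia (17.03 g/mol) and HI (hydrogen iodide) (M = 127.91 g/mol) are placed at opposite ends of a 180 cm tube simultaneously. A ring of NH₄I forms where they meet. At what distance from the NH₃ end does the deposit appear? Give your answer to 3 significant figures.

132 cm

In equal time, each gas travels a distance ∝ its rate ∝ 1/√M, so d_NH₃/d_HI = √(M_HI/M_NH₃) = √(127.91/17.03) = 2.741.
With d_NH₃ + d_HI = 180 cm, d_HI = 180/(1 + 2.741) = 48.12 cm.
d_NH₃ = 180 − 48.12 = 132 cm.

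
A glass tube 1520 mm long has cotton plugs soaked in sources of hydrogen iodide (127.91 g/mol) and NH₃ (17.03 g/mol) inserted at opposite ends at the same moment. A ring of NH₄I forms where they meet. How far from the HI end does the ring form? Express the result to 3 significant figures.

406 mm

Graham's law gives d_HI/d_NH₃ = rate_HI/rate_NH₃ = √(M_NH₃/M_HI) = √(17.03/127.91) = 0.3649.
With d_HI + d_NH₃ = 1520 mm, d_NH₃ = 1520/(1 + 0.3649) = 1114 mm.
d_HI = 1520 − 1114 = 406 mm.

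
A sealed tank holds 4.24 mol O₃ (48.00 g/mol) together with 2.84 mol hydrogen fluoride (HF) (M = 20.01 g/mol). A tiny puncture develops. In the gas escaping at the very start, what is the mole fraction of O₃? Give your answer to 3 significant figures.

The effusion rate of species i is ∝ p_i/√M_i ∝ n_i/√M_i.
Mole fraction of O₃ in the effusate = (n_O₃/√M_O₃) / (n_O₃/√M_O₃ + n_HF/√M_HF)
= (4.24/√48.00) / (4.24/√48.00 + 2.84/√20.01) = 0.6120/(0.6120 + 0.6349) = 0.491.

0.491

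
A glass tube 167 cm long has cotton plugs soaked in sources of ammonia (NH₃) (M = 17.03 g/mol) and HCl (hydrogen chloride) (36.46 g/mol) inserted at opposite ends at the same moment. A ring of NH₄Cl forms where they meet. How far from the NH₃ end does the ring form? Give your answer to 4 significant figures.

Graham's law gives d_NH₃/d_HCl = rate_NH₃/rate_HCl = √(M_HCl/M_NH₃) = √(36.46/17.03) = 1.463.
With d_NH₃ + d_HCl = 167 cm, d_HCl = 167/(1 + 1.463) = 67.80 cm.
d_NH₃ = 167 − 67.80 = 99.20 cm.

99.20 cm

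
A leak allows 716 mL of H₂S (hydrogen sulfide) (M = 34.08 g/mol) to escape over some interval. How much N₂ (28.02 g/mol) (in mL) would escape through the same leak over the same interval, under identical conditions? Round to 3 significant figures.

790 mL

Graham's law gives rate_N₂/rate_H₂S = √(M_H₂S/M_N₂) = √(34.08/28.02) = √1.216 = 1.103.
So the volume for N₂ is 716 × 1.103 = 790 mL.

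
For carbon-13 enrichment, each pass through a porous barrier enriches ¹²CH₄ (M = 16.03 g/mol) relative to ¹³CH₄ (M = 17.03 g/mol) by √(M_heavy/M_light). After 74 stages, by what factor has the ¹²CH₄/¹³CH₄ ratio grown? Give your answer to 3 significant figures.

The single-stage factor is √(M_heavy/M_light), so 74 stages give [√(17.03/16.03)]^74 = (17.03/16.03)^(74/2).
= 1.06238^37 = 9.38.

9.38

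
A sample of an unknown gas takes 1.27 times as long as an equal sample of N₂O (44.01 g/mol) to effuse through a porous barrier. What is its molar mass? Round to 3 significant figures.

71.0 g/mol

Since effusion rate ∝ 1/√M, t_X/t_N₂O = √(M_X/M_N₂O).
1.27 = √(M_X/44.01)
M_X = 44.01 × 1.27² = 44.01 × 1.613 = 71.0 g/mol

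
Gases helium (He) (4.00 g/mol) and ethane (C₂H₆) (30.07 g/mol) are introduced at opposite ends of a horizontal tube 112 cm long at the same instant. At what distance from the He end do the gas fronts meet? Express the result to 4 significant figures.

In equal time, each gas travels a distance ∝ its rate ∝ 1/√M, so d_He/d_C₂H₆ = √(M_C₂H₆/M_He) = √(30.07/4.00) = 2.742.
With d_He + d_C₂H₆ = 112 cm, d_C₂H₆ = 112/(1 + 2.742) = 29.93 cm.
d_He = 112 − 29.93 = 82.07 cm.

82.07 cm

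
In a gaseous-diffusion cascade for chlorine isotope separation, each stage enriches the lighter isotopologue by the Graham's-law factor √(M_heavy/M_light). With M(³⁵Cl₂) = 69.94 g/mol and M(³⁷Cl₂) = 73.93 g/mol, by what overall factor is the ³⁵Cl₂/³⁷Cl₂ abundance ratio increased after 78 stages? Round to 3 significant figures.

8.70

After 78 stages the ratio has grown by (√(73.93/69.94))^78 = (73.93/69.94)^(78/2).
= 1.05705^39 = 8.70.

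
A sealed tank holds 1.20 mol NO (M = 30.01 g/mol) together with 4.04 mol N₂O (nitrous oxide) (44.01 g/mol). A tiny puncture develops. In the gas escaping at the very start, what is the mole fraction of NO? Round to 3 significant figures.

The effusion rate of species i is ∝ p_i/√M_i ∝ n_i/√M_i.
Mole fraction of NO in the effusate = (n_NO/√M_NO) / (n_NO/√M_NO + n_N₂O/√M_N₂O)
= (1.20/√30.01) / (1.20/√30.01 + 4.04/√44.01) = 0.2191/(0.2191 + 0.6090) = 0.265.

0.265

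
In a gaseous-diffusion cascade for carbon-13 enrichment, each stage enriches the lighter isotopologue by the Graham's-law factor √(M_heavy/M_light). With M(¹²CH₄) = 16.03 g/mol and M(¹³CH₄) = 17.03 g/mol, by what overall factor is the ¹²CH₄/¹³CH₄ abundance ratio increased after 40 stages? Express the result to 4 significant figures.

3.354

The single-stage factor is √(M_heavy/M_light), so 40 stages give [√(17.03/16.03)]^40 = (17.03/16.03)^(40/2).
= 1.06238^20 = 3.354.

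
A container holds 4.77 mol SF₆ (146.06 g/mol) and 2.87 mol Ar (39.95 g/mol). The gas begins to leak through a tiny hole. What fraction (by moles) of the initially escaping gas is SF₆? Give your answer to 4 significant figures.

Each component's effusion rate ∝ (its partial pressure)·(1/√M) ∝ n_i/√M_i.
So x_SF₆ in the escaping gas = (n_SF₆/√M_SF₆) / Σ(n_i/√M_i)
= (4.77/√146.06) / (4.77/√146.06 + 2.87/√39.95) = 0.3947/(0.3947 + 0.4541) = 0.4650.

0.4650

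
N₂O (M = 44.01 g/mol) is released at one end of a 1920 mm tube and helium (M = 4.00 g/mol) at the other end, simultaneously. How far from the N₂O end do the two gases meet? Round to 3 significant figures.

Distances travelled in equal time are proportional to diffusion rates, so d_N₂O/d_He = √(M_He/M_N₂O) = √(4.00/44.01) = 0.3015.
With d_N₂O + d_He = 1920 mm, d_He = 1920/(1 + 0.3015) = 1475 mm.
d_N₂O = 1920 − 1475 = 445 mm.

445 mm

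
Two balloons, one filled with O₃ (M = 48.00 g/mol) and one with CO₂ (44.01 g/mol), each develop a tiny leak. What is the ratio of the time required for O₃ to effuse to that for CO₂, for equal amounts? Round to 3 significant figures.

1.04

From Graham's law, t_O₃/t_CO₂ = √(M_O₃/M_CO₂) = √(48.00/44.01) = √1.091 = 1.04.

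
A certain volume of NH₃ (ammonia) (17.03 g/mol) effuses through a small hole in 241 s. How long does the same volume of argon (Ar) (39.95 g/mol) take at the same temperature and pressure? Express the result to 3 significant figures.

From Graham's law, t_Ar/t_NH₃ = √(M_Ar/M_NH₃) = √(39.95/17.03) = √2.346 = 1.532.
So the time for Ar is 241 × 1.532 = 369 s.

369 s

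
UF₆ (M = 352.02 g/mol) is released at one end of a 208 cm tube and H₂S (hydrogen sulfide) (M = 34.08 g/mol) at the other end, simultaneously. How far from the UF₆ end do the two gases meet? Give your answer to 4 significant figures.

The fronts meet when d_UF₆ + d_H₂S = L with d_UF₆/d_H₂S = √(M_H₂S/M_UF₆) (Graham's law). Here √(M_H₂S/M_UF₆) = √(34.08/352.02) = 0.3111.
With d_UF₆ + d_H₂S = 208 cm, d_H₂S = 208/(1 + 0.3111) = 158.6 cm.
d_UF₆ = 208 − 158.6 = 49.36 cm.

49.36 cm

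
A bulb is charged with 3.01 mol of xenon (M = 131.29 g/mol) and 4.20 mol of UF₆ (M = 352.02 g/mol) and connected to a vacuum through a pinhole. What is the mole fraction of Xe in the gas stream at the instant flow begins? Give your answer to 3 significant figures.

Each component's effusion rate ∝ (its partial pressure)·(1/√M) ∝ n_i/√M_i.
So x_Xe in the escaping gas = (n_Xe/√M_Xe) / Σ(n_i/√M_i)
= (3.01/√131.29) / (3.01/√131.29 + 4.20/√352.02) = 0.2627/(0.2627 + 0.2239) = 0.540.

0.540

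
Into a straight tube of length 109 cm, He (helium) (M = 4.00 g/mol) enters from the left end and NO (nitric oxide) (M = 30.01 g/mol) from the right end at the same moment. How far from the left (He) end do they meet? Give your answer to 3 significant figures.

79.8 cm

Distances travelled in equal time are proportional to diffusion rates, so d_He/d_NO = √(M_NO/M_He) = √(30.01/4.00) = 2.739.
With d_He + d_NO = 109 cm, d_NO = 109/(1 + 2.739) = 29.15 cm.
d_He = 109 − 29.15 = 79.8 cm.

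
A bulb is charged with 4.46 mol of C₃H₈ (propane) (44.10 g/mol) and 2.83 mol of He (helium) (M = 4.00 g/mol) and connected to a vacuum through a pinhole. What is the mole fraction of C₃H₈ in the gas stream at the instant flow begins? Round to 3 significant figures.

0.322

Rate_i ∝ x_i/√M_i (Graham's law weighted by mole fraction), so the effusate composition follows n_i/√M_i.
So x_C₃H₈ in the escaping gas = (n_C₃H₈/√M_C₃H₈) / Σ(n_i/√M_i)
= (4.46/√44.10) / (4.46/√44.10 + 2.83/√4.00) = 0.6716/(0.6716 + 1.415) = 0.322.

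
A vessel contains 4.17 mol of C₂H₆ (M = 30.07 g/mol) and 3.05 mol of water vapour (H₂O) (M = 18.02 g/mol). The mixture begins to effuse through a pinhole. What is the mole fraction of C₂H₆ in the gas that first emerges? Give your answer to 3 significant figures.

Each component's effusion rate ∝ (its partial pressure)·(1/√M) ∝ n_i/√M_i.
So x_C₂H₆ in the escaping gas = (n_C₂H₆/√M_C₂H₆) / Σ(n_i/√M_i)
= (4.17/√30.07) / (4.17/√30.07 + 3.05/√18.02) = 0.7604/(0.7604 + 0.7185) = 0.514.

0.514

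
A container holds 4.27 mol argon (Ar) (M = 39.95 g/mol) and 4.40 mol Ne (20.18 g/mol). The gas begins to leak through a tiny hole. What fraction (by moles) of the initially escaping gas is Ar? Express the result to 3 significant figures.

Rate_i ∝ x_i/√M_i (Graham's law weighted by mole fraction), so the effusate composition follows n_i/√M_i.
x_Ar(eff) = (n_Ar/√M_Ar) / (n_Ar/√M_Ar + n_Ne/√M_Ne)
= (4.27/√39.95) / (4.27/√39.95 + 4.40/√20.18) = 0.6756/(0.6756 + 0.9795) = 0.408.

0.408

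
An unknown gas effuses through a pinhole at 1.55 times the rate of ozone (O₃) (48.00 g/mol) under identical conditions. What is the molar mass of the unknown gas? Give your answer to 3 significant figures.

20.0 g/mol

Using Graham's law: rate_X/rate_O₃ = √(M_O₃/M_X).
1.55 = √(48.00/M_X)
M_X = 48.00 / 1.55² = 48.00 / 2.403 = 20.0 g/mol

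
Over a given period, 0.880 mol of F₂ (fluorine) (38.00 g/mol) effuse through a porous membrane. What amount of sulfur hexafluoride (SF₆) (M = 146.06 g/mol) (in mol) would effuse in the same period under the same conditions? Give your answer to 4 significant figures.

Graham's law gives rate_SF₆/rate_F₂ = √(M_F₂/M_SF₆) = √(38.00/146.06) = √0.2602 = 0.5101.
So the amount for SF₆ is 0.880 × 0.5101 = 0.4489 mol.

0.4489 mol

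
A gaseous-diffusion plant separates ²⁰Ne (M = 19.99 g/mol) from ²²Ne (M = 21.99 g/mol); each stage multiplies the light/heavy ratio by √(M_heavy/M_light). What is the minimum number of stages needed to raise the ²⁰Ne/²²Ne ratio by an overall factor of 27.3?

With α = √(21.99/19.99) per stage, ln α = ½ ln(1.10005) = 0.04768.
Need α^N ≥ 27.3 ⇒ N ≥ ln(27.3) / ln α = 3.307 / 0.04768 = 69.36.
Rounding up, N = 70 stages.

70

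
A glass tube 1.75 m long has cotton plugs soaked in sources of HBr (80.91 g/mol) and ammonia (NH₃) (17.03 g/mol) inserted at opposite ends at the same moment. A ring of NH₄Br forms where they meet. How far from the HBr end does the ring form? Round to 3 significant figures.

0.550 m

In equal time, each gas travels a distance ∝ its rate ∝ 1/√M, so d_HBr/d_NH₃ = √(M_NH₃/M_HBr) = √(17.03/80.91) = 0.4588.
With d_HBr + d_NH₃ = 1.75 m, d_NH₃ = 1.75/(1 + 0.4588) = 1.200 m.
d_HBr = 1.75 − 1.200 = 0.550 m.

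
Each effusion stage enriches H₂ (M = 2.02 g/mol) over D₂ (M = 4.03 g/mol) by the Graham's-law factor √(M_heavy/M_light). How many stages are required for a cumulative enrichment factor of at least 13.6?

8

Single-stage factor α = √(4.03/2.02), so ln α = ½ ln(1.99505) = 0.3453.
Need α^N ≥ 13.6 ⇒ N ≥ ln(13.6) / ln α = 2.610 / 0.3453 = 7.56.
So at least 8 stages are needed.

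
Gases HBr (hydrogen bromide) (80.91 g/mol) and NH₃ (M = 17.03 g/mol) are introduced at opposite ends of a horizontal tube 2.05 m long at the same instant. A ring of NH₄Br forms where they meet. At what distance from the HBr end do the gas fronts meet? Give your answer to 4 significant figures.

0.6447 m

Graham's law gives d_HBr/d_NH₃ = rate_HBr/rate_NH₃ = √(M_NH₃/M_HBr) = √(17.03/80.91) = 0.4588.
With d_HBr + d_NH₃ = 2.05 m, d_NH₃ = 2.05/(1 + 0.4588) = 1.405 m.
d_HBr = 2.05 − 1.405 = 0.6447 m.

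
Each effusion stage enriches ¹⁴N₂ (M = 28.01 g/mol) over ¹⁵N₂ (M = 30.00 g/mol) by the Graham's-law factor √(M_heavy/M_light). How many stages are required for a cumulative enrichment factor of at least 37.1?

With α = √(30.00/28.01) per stage, ln α = ½ ln(1.07105) = 0.03432.
Need α^N ≥ 37.1 ⇒ N ≥ ln(37.1) / ln α = 3.614 / 0.03432 = 105.30.
So at least 106 stages are needed.

106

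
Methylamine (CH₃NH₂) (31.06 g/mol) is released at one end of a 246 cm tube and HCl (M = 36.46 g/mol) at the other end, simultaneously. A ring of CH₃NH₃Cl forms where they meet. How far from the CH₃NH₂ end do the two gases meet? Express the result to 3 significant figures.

The fronts meet when d_CH₃NH₂ + d_HCl = L with d_CH₃NH₂/d_HCl = √(M_HCl/M_CH₃NH₂) (Graham's law). Here √(M_HCl/M_CH₃NH₂) = √(36.46/31.06) = 1.083.
With d_CH₃NH₂ + d_HCl = 246 cm, d_HCl = 246/(1 + 1.083) = 118.1 cm.
d_CH₃NH₂ = 246 − 118.1 = 128 cm.

128 cm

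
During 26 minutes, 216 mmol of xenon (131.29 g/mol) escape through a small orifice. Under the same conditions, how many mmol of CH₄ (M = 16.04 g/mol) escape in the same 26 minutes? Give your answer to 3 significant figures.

618 mmol

Since effusion rate ∝ 1/√M, rate_CH₄/rate_Xe = √(M_Xe/M_CH₄) = √(131.29/16.04) = √8.185 = 2.861.
So the amount for CH₄ is 216 × 2.861 = 618 mmol.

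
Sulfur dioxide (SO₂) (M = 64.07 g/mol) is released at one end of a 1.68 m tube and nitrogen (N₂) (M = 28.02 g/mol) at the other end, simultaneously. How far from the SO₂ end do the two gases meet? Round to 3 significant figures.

0.669 m

In equal time, each gas travels a distance ∝ its rate ∝ 1/√M, so d_SO₂/d_N₂ = √(M_N₂/M_SO₂) = √(28.02/64.07) = 0.6613.
With d_SO₂ + d_N₂ = 1.68 m, d_N₂ = 1.68/(1 + 0.6613) = 1.011 m.
d_SO₂ = 1.68 − 1.011 = 0.669 m.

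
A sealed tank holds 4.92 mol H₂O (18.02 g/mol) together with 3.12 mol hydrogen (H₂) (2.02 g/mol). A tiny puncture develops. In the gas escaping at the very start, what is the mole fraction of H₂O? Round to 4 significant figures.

Rate_i ∝ x_i/√M_i (Graham's law weighted by mole fraction), so the effusate composition follows n_i/√M_i.
Mole fraction of H₂O in the effusate = (n_H₂O/√M_H₂O) / (n_H₂O/√M_H₂O + n_H₂/√M_H₂)
= (4.92/√18.02) / (4.92/√18.02 + 3.12/√2.02) = 1.159/(1.159 + 2.195) = 0.3455.

0.3455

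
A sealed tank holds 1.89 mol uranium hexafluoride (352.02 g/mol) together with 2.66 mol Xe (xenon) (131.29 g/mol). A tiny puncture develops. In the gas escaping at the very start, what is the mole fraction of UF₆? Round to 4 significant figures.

0.3026

The effusion rate of species i is ∝ p_i/√M_i ∝ n_i/√M_i.
So x_UF₆ in the escaping gas = (n_UF₆/√M_UF₆) / Σ(n_i/√M_i)
= (1.89/√352.02) / (1.89/√352.02 + 2.66/√131.29) = 0.1007/(0.1007 + 0.2321) = 0.3026.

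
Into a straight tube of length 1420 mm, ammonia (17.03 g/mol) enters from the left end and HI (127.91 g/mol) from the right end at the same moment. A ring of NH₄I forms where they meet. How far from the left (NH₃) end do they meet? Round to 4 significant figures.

1040 mm

Graham's law gives d_NH₃/d_HI = rate_NH₃/rate_HI = √(M_HI/M_NH₃) = √(127.91/17.03) = 2.741.
With d_NH₃ + d_HI = 1420 mm, d_HI = 1420/(1 + 2.741) = 379.6 mm.
d_NH₃ = 1420 − 379.6 = 1040 mm.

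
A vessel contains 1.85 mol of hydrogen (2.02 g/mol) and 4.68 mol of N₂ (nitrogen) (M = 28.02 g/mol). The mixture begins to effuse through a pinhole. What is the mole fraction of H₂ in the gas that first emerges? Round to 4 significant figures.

0.5955

Rate_i ∝ x_i/√M_i (Graham's law weighted by mole fraction), so the effusate composition follows n_i/√M_i.
So x_H₂ in the escaping gas = (n_H₂/√M_H₂) / Σ(n_i/√M_i)
= (1.85/√2.02) / (1.85/√2.02 + 4.68/√28.02) = 1.302/(1.302 + 0.8841) = 0.5955.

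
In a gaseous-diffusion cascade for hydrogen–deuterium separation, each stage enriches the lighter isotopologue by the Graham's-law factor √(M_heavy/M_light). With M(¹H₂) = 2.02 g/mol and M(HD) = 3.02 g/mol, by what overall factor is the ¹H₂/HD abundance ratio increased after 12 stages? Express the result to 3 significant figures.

After 12 stages the ratio has grown by (√(3.02/2.02))^12 = (3.02/2.02)^(12/2).
= 1.49505^6 = 11.2.

11.2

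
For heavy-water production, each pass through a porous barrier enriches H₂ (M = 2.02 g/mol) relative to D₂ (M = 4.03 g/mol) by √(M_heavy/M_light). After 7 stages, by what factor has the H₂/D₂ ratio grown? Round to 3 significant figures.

After 7 stages the ratio has grown by (√(4.03/2.02))^7 = (4.03/2.02)^(7/2).
= 1.99505^(7/2) = 11.2.

11.2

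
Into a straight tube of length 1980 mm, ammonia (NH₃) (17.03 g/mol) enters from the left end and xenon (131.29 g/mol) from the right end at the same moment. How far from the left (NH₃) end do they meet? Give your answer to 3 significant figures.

1460 mm

In equal time, each gas travels a distance ∝ its rate ∝ 1/√M, so d_NH₃/d_Xe = √(M_Xe/M_NH₃) = √(131.29/17.03) = 2.777.
With d_NH₃ + d_Xe = 1980 mm, d_Xe = 1980/(1 + 2.777) = 524.3 mm.
d_NH₃ = 1980 − 524.3 = 1460 mm.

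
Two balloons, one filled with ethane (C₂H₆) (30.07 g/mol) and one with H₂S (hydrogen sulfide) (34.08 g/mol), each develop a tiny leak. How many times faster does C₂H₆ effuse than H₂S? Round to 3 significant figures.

By Graham's law, rate_C₂H₆/rate_H₂S = √(M_H₂S/M_C₂H₆) = √(34.08/30.07) = √1.133 = 1.06.

1.06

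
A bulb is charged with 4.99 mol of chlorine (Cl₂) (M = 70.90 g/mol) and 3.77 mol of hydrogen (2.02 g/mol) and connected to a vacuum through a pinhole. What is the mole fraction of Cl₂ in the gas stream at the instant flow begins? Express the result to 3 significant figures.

Effusion rate of each component ∝ n_i/√M_i (partial pressure × 1/√M).
x_Cl₂(eff) = (n_Cl₂/√M_Cl₂) / (n_Cl₂/√M_Cl₂ + n_H₂/√M_H₂)
= (4.99/√70.90) / (4.99/√70.90 + 3.77/√2.02) = 0.5926/(0.5926 + 2.653) = 0.183.

0.183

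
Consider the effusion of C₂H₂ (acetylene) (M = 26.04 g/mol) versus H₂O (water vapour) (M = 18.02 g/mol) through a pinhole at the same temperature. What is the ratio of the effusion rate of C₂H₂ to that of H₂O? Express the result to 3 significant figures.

0.832

Graham's law gives rate_C₂H₂/rate_H₂O = √(M_H₂O/M_C₂H₂) = √(18.02/26.04) = √0.6920 = 0.832.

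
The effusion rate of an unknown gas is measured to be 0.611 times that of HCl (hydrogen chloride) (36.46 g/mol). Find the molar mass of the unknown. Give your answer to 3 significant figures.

97.7 g/mol

From Graham's law, rate_X/rate_HCl = √(M_HCl/M_X).
0.611 = √(36.46/M_X)
M_X = 36.46 / 0.611² = 36.46 / 0.3733 = 97.7 g/mol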